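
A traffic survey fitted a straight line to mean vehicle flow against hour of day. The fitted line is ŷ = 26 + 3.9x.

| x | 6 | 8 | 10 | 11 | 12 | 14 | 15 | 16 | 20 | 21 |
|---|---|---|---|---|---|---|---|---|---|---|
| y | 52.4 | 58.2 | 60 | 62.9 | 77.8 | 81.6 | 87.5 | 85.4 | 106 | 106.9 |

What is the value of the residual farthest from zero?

x=6: ŷ = 26 + 3.9·6 = 49.4; e = 52.4 − 49.4 = 3
x=8: ŷ = 26 + 3.9·8 = 57.2; e = 58.2 − 57.2 = 1
x=10: ŷ = 26 + 3.9·10 = 65; e = 60 − 65 = -5
x=11: ŷ = 26 + 3.9·11 = 68.9; e = 62.9 − 68.9 = -6
x=12: ŷ = 26 + 3.9·12 = 72.8; e = 77.8 − 72.8 = 5
x=14: ŷ = 26 + 3.9·14 = 80.6; e = 81.6 − 80.6 = 1
x=15: ŷ = 26 + 3.9·15 = 84.5; e = 87.5 − 84.5 = 3
x=16: ŷ = 26 + 3.9·16 = 88.4; e = 85.4 − 88.4 = -3
x=20: ŷ = 26 + 3.9·20 = 104; e = 106 − 104 = 2
x=21: ŷ = 26 + 3.9·21 = 107.9; e = 106.9 − 107.9 = -1
Largest |e| is 6 at x = 11, residual -6.

e = -6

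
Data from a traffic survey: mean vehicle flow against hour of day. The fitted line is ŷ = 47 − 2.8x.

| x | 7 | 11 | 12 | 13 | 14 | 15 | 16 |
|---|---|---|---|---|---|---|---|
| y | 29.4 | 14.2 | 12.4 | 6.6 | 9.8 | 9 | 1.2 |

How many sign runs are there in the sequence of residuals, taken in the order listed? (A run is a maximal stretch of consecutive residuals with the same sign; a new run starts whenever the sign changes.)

4 runs

x=7: ŷ = 47 − 2.8·7 = 27.4; r = 29.4 − 27.4 = 2
x=11: ŷ = 47 − 2.8·11 = 16.2; r = 14.2 − 16.2 = -2
x=12: ŷ = 47 − 2.8·12 = 13.4; r = 12.4 − 13.4 = -1
x=13: ŷ = 47 − 2.8·13 = 10.6; r = 6.6 − 10.6 = -4
x=14: ŷ = 47 − 2.8·14 = 7.8; r = 9.8 − 7.8 = 2
x=15: ŷ = 47 − 2.8·15 = 5; r = 9 − 5 = 4
x=16: ŷ = 47 − 2.8·16 = 2.2; r = 1.2 − 2.2 = -1
Signs: + − − − + + −
Runs: +×1, −×3, +×2, −×1 → 4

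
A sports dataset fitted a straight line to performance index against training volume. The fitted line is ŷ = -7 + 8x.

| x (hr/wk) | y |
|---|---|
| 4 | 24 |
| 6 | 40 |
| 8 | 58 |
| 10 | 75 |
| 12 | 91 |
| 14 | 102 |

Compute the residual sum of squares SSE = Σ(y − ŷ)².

SSE = 20

x=4: ŷ = -7 + 8·4 = 25; r = 24 − 25 = -1
x=6: ŷ = -7 + 8·6 = 41; r = 40 − 41 = -1
x=8: ŷ = -7 + 8·8 = 57; r = 58 − 57 = 1
x=10: ŷ = -7 + 8·10 = 73; r = 75 − 73 = 2
x=12: ŷ = -7 + 8·12 = 89; r = 91 − 89 = 2
x=14: ŷ = -7 + 8·14 = 105; r = 102 − 105 = -3
SSE = 1 + 1 + 1 + 4 + 4 + 9 = 20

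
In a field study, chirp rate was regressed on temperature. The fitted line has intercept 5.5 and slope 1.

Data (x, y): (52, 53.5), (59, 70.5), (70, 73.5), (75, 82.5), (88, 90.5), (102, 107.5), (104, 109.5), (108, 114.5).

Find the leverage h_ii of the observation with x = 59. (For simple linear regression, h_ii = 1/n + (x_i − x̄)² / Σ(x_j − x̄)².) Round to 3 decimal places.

x̄ = (52 + 59 + 70 + 75 + 88 + 102 + 104 + 108)/8 = 82.25
Σ(x − x̄)² = 915.062 + 540.562 + 150.062 + 52.5625 + 33.0625 + 390.062 + 473.062 + 663.062 = 3217.5
h = 1/8 + (-23.25)²/3217.5 = 0.125 + 0.168007 = 0.293

h = 0.293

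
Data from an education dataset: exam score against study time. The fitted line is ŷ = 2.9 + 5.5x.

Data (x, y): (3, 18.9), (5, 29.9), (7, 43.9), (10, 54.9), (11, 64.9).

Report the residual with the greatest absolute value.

r = -3

x=3: ŷ = 2.9 + 5.5·3 = 19.4; r = 18.9 − 19.4 = -0.5
x=5: ŷ = 2.9 + 5.5·5 = 30.4; r = 29.9 − 30.4 = -0.5
x=7: ŷ = 2.9 + 5.5·7 = 41.4; r = 43.9 − 41.4 = 2.5
x=10: ŷ = 2.9 + 5.5·10 = 57.9; r = 54.9 − 57.9 = -3
x=11: ŷ = 2.9 + 5.5·11 = 63.4; r = 64.9 − 63.4 = 1.5
Largest |r| is 3 at x = 10, residual -3.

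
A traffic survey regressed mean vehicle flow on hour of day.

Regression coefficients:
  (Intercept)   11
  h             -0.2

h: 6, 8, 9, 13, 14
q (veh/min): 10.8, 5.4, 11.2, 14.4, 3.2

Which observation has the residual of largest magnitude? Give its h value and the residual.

h = 13, r = 6

h=6: ŷ = 11 − 0.2·6 = 9.8; r = 10.8 − 9.8 = 1
h=8: ŷ = 11 − 0.2·8 = 9.4; r = 5.4 − 9.4 = -4
h=9: ŷ = 11 − 0.2·9 = 9.2; r = 11.2 − 9.2 = 2
h=13: ŷ = 11 − 0.2·13 = 8.4; r = 14.4 − 8.4 = 6
h=14: ŷ = 11 − 0.2·14 = 8.2; r = 3.2 − 8.2 = -5
Largest |r| is 6 at h = 13, residual 6.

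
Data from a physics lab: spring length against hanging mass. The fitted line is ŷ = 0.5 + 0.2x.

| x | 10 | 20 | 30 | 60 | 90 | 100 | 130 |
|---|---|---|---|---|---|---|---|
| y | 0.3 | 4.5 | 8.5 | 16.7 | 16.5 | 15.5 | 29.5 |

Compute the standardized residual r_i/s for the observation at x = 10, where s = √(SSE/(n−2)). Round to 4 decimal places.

-0.6126

x=10: ŷ = 0.5 + 0.2·10 = 2.5; r = 0.3 − 2.5 = -2.2
x=20: ŷ = 0.5 + 0.2·20 = 4.5; r = 4.5 − 4.5 = 0
x=30: ŷ = 0.5 + 0.2·30 = 6.5; r = 8.5 − 6.5 = 2
x=60: ŷ = 0.5 + 0.2·60 = 12.5; r = 16.7 − 12.5 = 4.2
x=90: ŷ = 0.5 + 0.2·90 = 18.5; r = 16.5 − 18.5 = -2
x=100: ŷ = 0.5 + 0.2·100 = 20.5; r = 15.5 − 20.5 = -5
x=130: ŷ = 0.5 + 0.2·130 = 26.5; r = 29.5 − 26.5 = 3
SSE = 4.84 + 0 + 4 + 17.64 + 4 + 25 + 9 = 64.48
s = √(64.48/5) = 3.5911
r/s = -2.2 / 3.5911 = -0.6126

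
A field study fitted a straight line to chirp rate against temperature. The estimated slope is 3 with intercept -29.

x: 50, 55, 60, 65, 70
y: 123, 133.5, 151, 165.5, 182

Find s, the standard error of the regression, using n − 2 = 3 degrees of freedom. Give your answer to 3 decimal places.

s = 1.958

x=50: ŷ = -29 + 3·50 = 121; e = 123 − 121 = 2
x=55: ŷ = -29 + 3·55 = 136; e = 133.5 − 136 = -2.5
x=60: ŷ = -29 + 3·60 = 151; e = 151 − 151 = 0
x=65: ŷ = -29 + 3·65 = 166; e = 165.5 − 166 = -0.5
x=70: ŷ = -29 + 3·70 = 181; e = 182 − 181 = 1
SSE = 4 + 6.25 + 0 + 0.25 + 1 = 11.5
s = √(11.5/3) = √3.83333 ≈ 1.958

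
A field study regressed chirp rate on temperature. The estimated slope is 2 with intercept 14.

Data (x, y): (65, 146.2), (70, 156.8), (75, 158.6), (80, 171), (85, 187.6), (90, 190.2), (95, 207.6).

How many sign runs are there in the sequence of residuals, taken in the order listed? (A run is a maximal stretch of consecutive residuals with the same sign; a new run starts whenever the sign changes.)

x=65: ŷ = 14 + 2·65 = 144; e = 146.2 − 144 = 2.2
x=70: ŷ = 14 + 2·70 = 154; e = 156.8 − 154 = 2.8
x=75: ŷ = 14 + 2·75 = 164; e = 158.6 − 164 = -5.4
x=80: ŷ = 14 + 2·80 = 174; e = 171 − 174 = -3
x=85: ŷ = 14 + 2·85 = 184; e = 187.6 − 184 = 3.6
x=90: ŷ = 14 + 2·90 = 194; e = 190.2 − 194 = -3.8
x=95: ŷ = 14 + 2·95 = 204; e = 207.6 − 204 = 3.6
Signs: + + − − + − +
Runs: +×2, −×2, +×1, −×1, +×1 → 5

5 runs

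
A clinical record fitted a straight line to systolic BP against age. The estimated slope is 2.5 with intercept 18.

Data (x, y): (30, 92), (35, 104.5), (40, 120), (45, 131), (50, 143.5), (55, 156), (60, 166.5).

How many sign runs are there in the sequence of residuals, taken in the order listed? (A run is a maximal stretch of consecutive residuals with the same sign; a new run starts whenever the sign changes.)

3 runs

x=30: ŷ = 18 + 2.5·30 = 93; e = 92 − 93 = -1
x=35: ŷ = 18 + 2.5·35 = 105.5; e = 104.5 − 105.5 = -1
x=40: ŷ = 18 + 2.5·40 = 118; e = 120 − 118 = 2
x=45: ŷ = 18 + 2.5·45 = 130.5; e = 131 − 130.5 = 0.5
x=50: ŷ = 18 + 2.5·50 = 143; e = 143.5 − 143 = 0.5
x=55: ŷ = 18 + 2.5·55 = 155.5; e = 156 − 155.5 = 0.5
x=60: ŷ = 18 + 2.5·60 = 168; e = 166.5 − 168 = -1.5
Signs: − − + + + + −
Runs: −×2, +×4, −×1 → 3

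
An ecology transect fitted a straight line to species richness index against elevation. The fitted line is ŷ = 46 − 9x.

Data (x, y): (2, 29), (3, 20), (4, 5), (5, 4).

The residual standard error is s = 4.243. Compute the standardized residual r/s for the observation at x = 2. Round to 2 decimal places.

0.24

ŷ = 46 − 9·2 = 28
r = 29 − 28 = 1
r/s = 1 / 4.243 = 0.24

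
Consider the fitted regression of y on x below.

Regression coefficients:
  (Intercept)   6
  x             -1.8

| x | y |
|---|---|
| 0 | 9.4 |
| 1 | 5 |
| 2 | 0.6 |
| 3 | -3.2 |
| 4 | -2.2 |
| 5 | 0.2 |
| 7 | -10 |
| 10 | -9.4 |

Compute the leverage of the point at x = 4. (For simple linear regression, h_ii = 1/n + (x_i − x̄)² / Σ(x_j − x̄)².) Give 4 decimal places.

x̄ = (0 + 1 + 2 + 3 + 4 + 5 + 7 + 10)/8 = 4
Σ(x − x̄)² = 16 + 9 + 4 + 1 + 0 + 1 + 9 + 36 = 76
h = 1/8 + (0)²/76 = 0.125 + 0 = 0.1250

h = 0.1250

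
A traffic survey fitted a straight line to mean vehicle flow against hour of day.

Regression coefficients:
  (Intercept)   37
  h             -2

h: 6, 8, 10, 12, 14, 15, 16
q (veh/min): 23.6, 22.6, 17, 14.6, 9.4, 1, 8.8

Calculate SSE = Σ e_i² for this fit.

h=6: ŷ = 37 − 2·6 = 25; e = 23.6 − 25 = -1.4
h=8: ŷ = 37 − 2·8 = 21; e = 22.6 − 21 = 1.6
h=10: ŷ = 37 − 2·10 = 17; e = 17 − 17 = 0
h=12: ŷ = 37 − 2·12 = 13; e = 14.6 − 13 = 1.6
h=14: ŷ = 37 − 2·14 = 9; e = 9.4 − 9 = 0.4
h=15: ŷ = 37 − 2·15 = 7; e = 1 − 7 = -6
h=16: ŷ = 37 − 2·16 = 5; e = 8.8 − 5 = 3.8
SSE = 1.96 + 2.56 + 0 + 2.56 + 0.16 + 36 + 14.44 = 57.68

SSE = 57.68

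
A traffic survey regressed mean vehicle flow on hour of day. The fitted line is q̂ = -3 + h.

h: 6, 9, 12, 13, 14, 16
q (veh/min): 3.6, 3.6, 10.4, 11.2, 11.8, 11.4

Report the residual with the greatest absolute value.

h=6: q̂ = -3 + 6 = 3; r = 3.6 − 3 = 0.6
h=9: q̂ = -3 + 9 = 6; r = 3.6 − 6 = -2.4
h=12: q̂ = -3 + 12 = 9; r = 10.4 − 9 = 1.4
h=13: q̂ = -3 + 13 = 10; r = 11.2 − 10 = 1.2
h=14: q̂ = -3 + 14 = 11; r = 11.8 − 11 = 0.8
h=16: q̂ = -3 + 16 = 13; r = 11.4 − 13 = -1.6
Largest |r| is 2.4 at h = 9, residual -2.4.

r = -2.4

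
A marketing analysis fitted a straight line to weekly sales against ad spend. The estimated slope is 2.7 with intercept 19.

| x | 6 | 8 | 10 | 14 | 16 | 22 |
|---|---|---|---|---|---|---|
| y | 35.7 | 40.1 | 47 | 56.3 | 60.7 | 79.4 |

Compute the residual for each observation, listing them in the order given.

x=6: ŷ = 19 + 2.7·6 = 35.2; r = 35.7 − 35.2 = 0.5
x=8: ŷ = 19 + 2.7·8 = 40.6; r = 40.1 − 40.6 = -0.5
x=10: ŷ = 19 + 2.7·10 = 46; r = 47 − 46 = 1
x=14: ŷ = 19 + 2.7·14 = 56.8; r = 56.3 − 56.8 = -0.5
x=16: ŷ = 19 + 2.7·16 = 62.2; r = 60.7 − 62.2 = -1.5
x=22: ŷ = 19 + 2.7·22 = 78.4; r = 79.4 − 78.4 = 1

0.5, -0.5, 1, -0.5, -1.5, 1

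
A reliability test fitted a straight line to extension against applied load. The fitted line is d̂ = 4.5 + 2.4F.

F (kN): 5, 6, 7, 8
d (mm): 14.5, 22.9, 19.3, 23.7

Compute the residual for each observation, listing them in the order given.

F=5: d̂ = 4.5 + 2.4·5 = 16.5; e = 14.5 − 16.5 = -2
F=6: d̂ = 4.5 + 2.4·6 = 18.9; e = 22.9 − 18.9 = 4
F=7: d̂ = 4.5 + 2.4·7 = 21.3; e = 19.3 − 21.3 = -2
F=8: d̂ = 4.5 + 2.4·8 = 23.7; e = 23.7 − 23.7 = 0

-2, 4, -2, 0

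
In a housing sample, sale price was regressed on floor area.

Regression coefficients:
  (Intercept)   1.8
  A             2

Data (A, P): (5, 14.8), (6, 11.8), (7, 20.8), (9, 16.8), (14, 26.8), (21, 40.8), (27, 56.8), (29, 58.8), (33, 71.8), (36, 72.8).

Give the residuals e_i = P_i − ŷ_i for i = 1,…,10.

3, -2, 5, -3, -3, -3, 1, -1, 4, -1

A=5: ŷ = 1.8 + 2·5 = 11.8; e = 14.8 − 11.8 = 3
A=6: ŷ = 1.8 + 2·6 = 13.8; e = 11.8 − 13.8 = -2
A=7: ŷ = 1.8 + 2·7 = 15.8; e = 20.8 − 15.8 = 5
A=9: ŷ = 1.8 + 2·9 = 19.8; e = 16.8 − 19.8 = -3
A=14: ŷ = 1.8 + 2·14 = 29.8; e = 26.8 − 29.8 = -3
A=21: ŷ = 1.8 + 2·21 = 43.8; e = 40.8 − 43.8 = -3
A=27: ŷ = 1.8 + 2·27 = 55.8; e = 56.8 − 55.8 = 1
A=29: ŷ = 1.8 + 2·29 = 59.8; e = 58.8 − 59.8 = -1
A=33: ŷ = 1.8 + 2·33 = 67.8; e = 71.8 − 67.8 = 4
A=36: ŷ = 1.8 + 2·36 = 73.8; e = 72.8 − 73.8 = -1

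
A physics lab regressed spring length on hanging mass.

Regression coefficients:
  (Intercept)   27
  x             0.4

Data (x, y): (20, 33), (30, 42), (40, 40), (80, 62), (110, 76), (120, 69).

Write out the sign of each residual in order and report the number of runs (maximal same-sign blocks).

5 runs

x=20: ŷ = 27 + 0.4·20 = 35; e = 33 − 35 = -2
x=30: ŷ = 27 + 0.4·30 = 39; e = 42 − 39 = 3
x=40: ŷ = 27 + 0.4·40 = 43; e = 40 − 43 = -3
x=80: ŷ = 27 + 0.4·80 = 59; e = 62 − 59 = 3
x=110: ŷ = 27 + 0.4·110 = 71; e = 76 − 71 = 5
x=120: ŷ = 27 + 0.4·120 = 75; e = 69 − 75 = -6
Signs: − + − + + −
Runs: −×1, +×1, −×1, +×2, −×1 → 5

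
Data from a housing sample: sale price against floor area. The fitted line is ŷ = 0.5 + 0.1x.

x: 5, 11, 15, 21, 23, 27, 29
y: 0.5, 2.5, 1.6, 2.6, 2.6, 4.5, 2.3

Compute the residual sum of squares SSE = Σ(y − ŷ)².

SSE = 4.16

x=5: ŷ = 0.5 + 0.1·5 = 1; r = 0.5 − 1 = -0.5
x=11: ŷ = 0.5 + 0.1·11 = 1.6; r = 2.5 − 1.6 = 0.9
x=15: ŷ = 0.5 + 0.1·15 = 2; r = 1.6 − 2 = -0.4
x=21: ŷ = 0.5 + 0.1·21 = 2.6; r = 2.6 − 2.6 = 0
x=23: ŷ = 0.5 + 0.1·23 = 2.8; r = 2.6 − 2.8 = -0.2
x=27: ŷ = 0.5 + 0.1·27 = 3.2; r = 4.5 − 3.2 = 1.3
x=29: ŷ = 0.5 + 0.1·29 = 3.4; r = 2.3 − 3.4 = -1.1
SSE = 0.25 + 0.81 + 0.16 + 0 + 0.04 + 1.69 + 1.21 = 4.16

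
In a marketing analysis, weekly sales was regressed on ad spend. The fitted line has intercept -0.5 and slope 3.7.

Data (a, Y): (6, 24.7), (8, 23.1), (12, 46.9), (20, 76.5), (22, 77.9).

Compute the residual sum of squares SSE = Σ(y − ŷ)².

a=6: ŷ = -0.5 + 3.7·6 = 21.7; e = 24.7 − 21.7 = 3
a=8: ŷ = -0.5 + 3.7·8 = 29.1; e = 23.1 − 29.1 = -6
a=12: ŷ = -0.5 + 3.7·12 = 43.9; e = 46.9 − 43.9 = 3
a=20: ŷ = -0.5 + 3.7·20 = 73.5; e = 76.5 − 73.5 = 3
a=22: ŷ = -0.5 + 3.7·22 = 80.9; e = 77.9 − 80.9 = -3
SSE = 9 + 36 + 9 + 9 + 9 = 72

SSE = 72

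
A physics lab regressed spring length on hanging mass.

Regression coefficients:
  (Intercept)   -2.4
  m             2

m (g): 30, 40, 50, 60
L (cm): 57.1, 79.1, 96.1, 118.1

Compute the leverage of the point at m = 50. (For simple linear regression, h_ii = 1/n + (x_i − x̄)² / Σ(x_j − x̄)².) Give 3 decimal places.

m̄ = (30 + 40 + 50 + 60)/4 = 45
Σ(m − m̄)² = 225 + 25 + 25 + 225 = 500
h = 1/4 + (5)²/500 = 0.25 + 0.05 = 0.300

h = 0.300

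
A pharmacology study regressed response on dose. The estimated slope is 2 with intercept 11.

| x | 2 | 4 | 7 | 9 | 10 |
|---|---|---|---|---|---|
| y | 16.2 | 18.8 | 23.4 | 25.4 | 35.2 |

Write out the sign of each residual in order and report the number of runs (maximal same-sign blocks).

x=2: ŷ = 11 + 2·2 = 15; r = 16.2 − 15 = 1.2
x=4: ŷ = 11 + 2·4 = 19; r = 18.8 − 19 = -0.2
x=7: ŷ = 11 + 2·7 = 25; r = 23.4 − 25 = -1.6
x=9: ŷ = 11 + 2·9 = 29; r = 25.4 − 29 = -3.6
x=10: ŷ = 11 + 2·10 = 31; r = 35.2 − 31 = 4.2
Signs: + − − − +
Runs: +×1, −×3, +×1 → 3

3 runs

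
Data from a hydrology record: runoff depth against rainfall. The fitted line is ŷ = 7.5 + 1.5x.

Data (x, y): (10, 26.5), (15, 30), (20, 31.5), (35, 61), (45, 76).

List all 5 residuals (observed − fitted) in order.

x=10: ŷ = 7.5 + 1.5·10 = 22.5; e = 26.5 − 22.5 = 4
x=15: ŷ = 7.5 + 1.5·15 = 30; e = 30 − 30 = 0
x=20: ŷ = 7.5 + 1.5·20 = 37.5; e = 31.5 − 37.5 = -6
x=35: ŷ = 7.5 + 1.5·35 = 60; e = 61 − 60 = 1
x=45: ŷ = 7.5 + 1.5·45 = 75; e = 76 − 75 = 1

4, 0, -6, 1, 1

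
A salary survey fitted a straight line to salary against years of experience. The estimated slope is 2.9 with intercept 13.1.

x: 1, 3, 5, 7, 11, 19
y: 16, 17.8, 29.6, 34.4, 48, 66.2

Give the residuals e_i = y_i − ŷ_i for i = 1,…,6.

0, -4, 2, 1, 3, -2

x=1: ŷ = 13.1 + 2.9·1 = 16; e = 16 − 16 = 0
x=3: ŷ = 13.1 + 2.9·3 = 21.8; e = 17.8 − 21.8 = -4
x=5: ŷ = 13.1 + 2.9·5 = 27.6; e = 29.6 − 27.6 = 2
x=7: ŷ = 13.1 + 2.9·7 = 33.4; e = 34.4 − 33.4 = 1
x=11: ŷ = 13.1 + 2.9·11 = 45; e = 48 − 45 = 3
x=19: ŷ = 13.1 + 2.9·19 = 68.2; e = 66.2 − 68.2 = -2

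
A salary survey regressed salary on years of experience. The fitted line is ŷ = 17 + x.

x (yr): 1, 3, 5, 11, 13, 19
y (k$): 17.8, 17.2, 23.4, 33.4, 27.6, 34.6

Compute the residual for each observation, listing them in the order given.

x=1: ŷ = 17 + 1 = 18; r = 17.8 − 18 = -0.2
x=3: ŷ = 17 + 3 = 20; r = 17.2 − 20 = -2.8
x=5: ŷ = 17 + 5 = 22; r = 23.4 − 22 = 1.4
x=11: ŷ = 17 + 11 = 28; r = 33.4 − 28 = 5.4
x=13: ŷ = 17 + 13 = 30; r = 27.6 − 30 = -2.4
x=19: ŷ = 17 + 19 = 36; r = 34.6 − 36 = -1.4

-0.2, -2.8, 1.4, 5.4, -2.4, -1.4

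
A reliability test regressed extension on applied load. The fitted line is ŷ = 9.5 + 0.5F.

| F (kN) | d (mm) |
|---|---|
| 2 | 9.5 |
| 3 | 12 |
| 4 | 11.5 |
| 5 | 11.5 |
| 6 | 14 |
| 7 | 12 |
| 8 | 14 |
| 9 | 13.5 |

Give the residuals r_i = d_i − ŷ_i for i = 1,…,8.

-1, 1, 0, -0.5, 1.5, -1, 0.5, -0.5

F=2: ŷ = 9.5 + 0.5·2 = 10.5; r = 9.5 − 10.5 = -1
F=3: ŷ = 9.5 + 0.5·3 = 11; r = 12 − 11 = 1
F=4: ŷ = 9.5 + 0.5·4 = 11.5; r = 11.5 − 11.5 = 0
F=5: ŷ = 9.5 + 0.5·5 = 12; r = 11.5 − 12 = -0.5
F=6: ŷ = 9.5 + 0.5·6 = 12.5; r = 14 − 12.5 = 1.5
F=7: ŷ = 9.5 + 0.5·7 = 13; r = 12 − 13 = -1
F=8: ŷ = 9.5 + 0.5·8 = 13.5; r = 14 − 13.5 = 0.5
F=9: ŷ = 9.5 + 0.5·9 = 14; r = 13.5 − 14 = -0.5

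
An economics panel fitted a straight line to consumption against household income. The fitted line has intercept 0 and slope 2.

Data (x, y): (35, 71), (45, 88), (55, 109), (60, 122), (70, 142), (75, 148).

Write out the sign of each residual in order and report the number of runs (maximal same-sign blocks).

4 runs

x=35: ŷ = 2·35 = 70; r = 71 − 70 = 1
x=45: ŷ = 2·45 = 90; r = 88 − 90 = -2
x=55: ŷ = 2·55 = 110; r = 109 − 110 = -1
x=60: ŷ = 2·60 = 120; r = 122 − 120 = 2
x=70: ŷ = 2·70 = 140; r = 142 − 140 = 2
x=75: ŷ = 2·75 = 150; r = 148 − 150 = -2
Signs: + − − + + −
Runs: +×1, −×2, +×2, −×1 → 4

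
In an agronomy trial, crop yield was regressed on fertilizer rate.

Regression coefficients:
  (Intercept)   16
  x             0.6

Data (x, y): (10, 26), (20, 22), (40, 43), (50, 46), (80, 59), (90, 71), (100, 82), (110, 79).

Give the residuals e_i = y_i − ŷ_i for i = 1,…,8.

x=10: ŷ = 16 + 0.6·10 = 22; e = 26 − 22 = 4
x=20: ŷ = 16 + 0.6·20 = 28; e = 22 − 28 = -6
x=40: ŷ = 16 + 0.6·40 = 40; e = 43 − 40 = 3
x=50: ŷ = 16 + 0.6·50 = 46; e = 46 − 46 = 0
x=80: ŷ = 16 + 0.6·80 = 64; e = 59 − 64 = -5
x=90: ŷ = 16 + 0.6·90 = 70; e = 71 − 70 = 1
x=100: ŷ = 16 + 0.6·100 = 76; e = 82 − 76 = 6
x=110: ŷ = 16 + 0.6·110 = 82; e = 79 − 82 = -3

4, -6, 3, 0, -5, 1, 6, -3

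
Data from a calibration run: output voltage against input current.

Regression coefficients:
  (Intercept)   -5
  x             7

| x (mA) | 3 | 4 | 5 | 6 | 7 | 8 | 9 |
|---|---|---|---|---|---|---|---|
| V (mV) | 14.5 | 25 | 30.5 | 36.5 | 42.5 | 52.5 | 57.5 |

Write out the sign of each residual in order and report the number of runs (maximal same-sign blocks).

5 runs

x=3: V̂ = -5 + 7·3 = 16; e = 14.5 − 16 = -1.5
x=4: V̂ = -5 + 7·4 = 23; e = 25 − 23 = 2
x=5: V̂ = -5 + 7·5 = 30; e = 30.5 − 30 = 0.5
x=6: V̂ = -5 + 7·6 = 37; e = 36.5 − 37 = -0.5
x=7: V̂ = -5 + 7·7 = 44; e = 42.5 − 44 = -1.5
x=8: V̂ = -5 + 7·8 = 51; e = 52.5 − 51 = 1.5
x=9: V̂ = -5 + 7·9 = 58; e = 57.5 − 58 = -0.5
Signs: − + + − − + −
Runs: −×1, +×2, −×2, +×1, −×1 → 5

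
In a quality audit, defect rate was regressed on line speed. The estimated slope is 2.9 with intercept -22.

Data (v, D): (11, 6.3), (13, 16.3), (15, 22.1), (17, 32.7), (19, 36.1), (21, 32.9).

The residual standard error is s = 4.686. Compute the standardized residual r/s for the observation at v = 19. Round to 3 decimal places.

D̂ = -22 + 2.9·19 = 33.1
r = 36.1 − 33.1 = 3
r/s = 3 / 4.686 = 0.640

0.640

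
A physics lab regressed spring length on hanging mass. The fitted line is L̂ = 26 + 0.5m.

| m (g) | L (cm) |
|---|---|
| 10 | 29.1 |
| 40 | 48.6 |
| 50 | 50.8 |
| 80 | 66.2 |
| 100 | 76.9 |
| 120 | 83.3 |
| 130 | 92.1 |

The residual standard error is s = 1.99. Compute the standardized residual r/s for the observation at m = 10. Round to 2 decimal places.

-0.95

L̂ = 26 + 0.5·10 = 31
r = 29.1 − 31 = -1.9
r/s = -1.9 / 1.99 = -0.95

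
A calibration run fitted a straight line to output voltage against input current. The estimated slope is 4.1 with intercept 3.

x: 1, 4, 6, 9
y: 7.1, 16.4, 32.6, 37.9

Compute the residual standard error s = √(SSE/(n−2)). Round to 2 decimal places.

s = 4.36

x=1: ŷ = 3 + 4.1·1 = 7.1; r = 7.1 − 7.1 = 0
x=4: ŷ = 3 + 4.1·4 = 19.4; r = 16.4 − 19.4 = -3
x=6: ŷ = 3 + 4.1·6 = 27.6; r = 32.6 − 27.6 = 5
x=9: ŷ = 3 + 4.1·9 = 39.9; r = 37.9 − 39.9 = -2
SSE = 0 + 9 + 25 + 4 = 38
s = √(38/2) = √19 ≈ 4.36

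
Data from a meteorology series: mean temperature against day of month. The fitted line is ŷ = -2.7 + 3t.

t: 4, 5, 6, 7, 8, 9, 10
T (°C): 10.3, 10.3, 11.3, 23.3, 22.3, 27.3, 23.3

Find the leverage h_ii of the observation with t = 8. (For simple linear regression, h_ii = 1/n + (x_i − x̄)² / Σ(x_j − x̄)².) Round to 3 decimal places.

t̄ = (4 + 5 + 6 + 7 + 8 + 9 + 10)/7 = 7
Σ(t − t̄)² = 9 + 4 + 1 + 0 + 1 + 4 + 9 = 28
h = 1/7 + (1)²/28 = 0.142857 + 0.0357143 = 0.179

h = 0.179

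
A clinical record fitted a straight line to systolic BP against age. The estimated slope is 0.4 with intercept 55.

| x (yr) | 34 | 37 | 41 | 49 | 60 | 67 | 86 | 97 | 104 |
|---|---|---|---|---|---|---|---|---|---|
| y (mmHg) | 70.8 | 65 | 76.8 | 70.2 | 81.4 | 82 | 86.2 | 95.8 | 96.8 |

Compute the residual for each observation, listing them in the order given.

x=34: ŷ = 55 + 0.4·34 = 68.6; e = 70.8 − 68.6 = 2.2
x=37: ŷ = 55 + 0.4·37 = 69.8; e = 65 − 69.8 = -4.8
x=41: ŷ = 55 + 0.4·41 = 71.4; e = 76.8 − 71.4 = 5.4
x=49: ŷ = 55 + 0.4·49 = 74.6; e = 70.2 − 74.6 = -4.4
x=60: ŷ = 55 + 0.4·60 = 79; e = 81.4 − 79 = 2.4
x=67: ŷ = 55 + 0.4·67 = 81.8; e = 82 − 81.8 = 0.2
x=86: ŷ = 55 + 0.4·86 = 89.4; e = 86.2 − 89.4 = -3.2
x=97: ŷ = 55 + 0.4·97 = 93.8; e = 95.8 − 93.8 = 2
x=104: ŷ = 55 + 0.4·104 = 96.6; e = 96.8 − 96.6 = 0.2

2.2, -4.8, 5.4, -4.4, 2.4, 0.2, -3.2, 2, 0.2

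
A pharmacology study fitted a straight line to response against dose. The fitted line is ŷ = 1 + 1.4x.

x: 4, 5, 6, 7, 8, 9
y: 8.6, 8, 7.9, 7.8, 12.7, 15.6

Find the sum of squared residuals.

x=4: ŷ = 1 + 1.4·4 = 6.6; e = 8.6 − 6.6 = 2
x=5: ŷ = 1 + 1.4·5 = 8; e = 8 − 8 = 0
x=6: ŷ = 1 + 1.4·6 = 9.4; e = 7.9 − 9.4 = -1.5
x=7: ŷ = 1 + 1.4·7 = 10.8; e = 7.8 − 10.8 = -3
x=8: ŷ = 1 + 1.4·8 = 12.2; e = 12.7 − 12.2 = 0.5
x=9: ŷ = 1 + 1.4·9 = 13.6; e = 15.6 − 13.6 = 2
SSE = 4 + 0 + 2.25 + 9 + 0.25 + 4 = 19.5

SSE = 19.5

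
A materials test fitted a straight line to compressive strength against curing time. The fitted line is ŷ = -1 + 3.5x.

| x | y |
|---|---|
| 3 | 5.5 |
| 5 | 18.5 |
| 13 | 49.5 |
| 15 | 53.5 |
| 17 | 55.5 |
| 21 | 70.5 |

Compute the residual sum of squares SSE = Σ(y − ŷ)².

SSE = 62

x=3: ŷ = -1 + 3.5·3 = 9.5; e = 5.5 − 9.5 = -4
x=5: ŷ = -1 + 3.5·5 = 16.5; e = 18.5 − 16.5 = 2
x=13: ŷ = -1 + 3.5·13 = 44.5; e = 49.5 − 44.5 = 5
x=15: ŷ = -1 + 3.5·15 = 51.5; e = 53.5 − 51.5 = 2
x=17: ŷ = -1 + 3.5·17 = 58.5; e = 55.5 − 58.5 = -3
x=21: ŷ = -1 + 3.5·21 = 72.5; e = 70.5 − 72.5 = -2
SSE = 16 + 4 + 25 + 4 + 9 + 4 = 62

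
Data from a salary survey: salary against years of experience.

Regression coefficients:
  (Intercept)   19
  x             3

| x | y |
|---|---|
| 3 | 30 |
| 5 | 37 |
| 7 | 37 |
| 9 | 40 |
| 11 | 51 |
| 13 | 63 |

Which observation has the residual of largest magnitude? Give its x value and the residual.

x=3: ŷ = 19 + 3·3 = 28; e = 30 − 28 = 2
x=5: ŷ = 19 + 3·5 = 34; e = 37 − 34 = 3
x=7: ŷ = 19 + 3·7 = 40; e = 37 − 40 = -3
x=9: ŷ = 19 + 3·9 = 46; e = 40 − 46 = -6
x=11: ŷ = 19 + 3·11 = 52; e = 51 − 52 = -1
x=13: ŷ = 19 + 3·13 = 58; e = 63 − 58 = 5
Largest |e| is 6 at x = 9, residual -6.

x = 9, e = -6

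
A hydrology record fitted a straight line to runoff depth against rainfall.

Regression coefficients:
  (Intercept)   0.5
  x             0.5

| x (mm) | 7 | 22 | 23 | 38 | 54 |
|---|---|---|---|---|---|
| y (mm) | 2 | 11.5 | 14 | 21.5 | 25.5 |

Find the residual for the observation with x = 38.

ŷ = 0.5 + 0.5·38 = 19.5
e = 21.5 − 19.5 = 2

e = 2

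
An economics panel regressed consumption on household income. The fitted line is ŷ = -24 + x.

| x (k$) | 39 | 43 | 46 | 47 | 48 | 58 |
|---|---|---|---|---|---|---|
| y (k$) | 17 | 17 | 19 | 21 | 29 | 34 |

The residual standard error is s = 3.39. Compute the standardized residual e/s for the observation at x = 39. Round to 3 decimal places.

0.590

ŷ = -24 + 39 = 15
e = 17 − 15 = 2
e/s = 2 / 3.39 = 0.590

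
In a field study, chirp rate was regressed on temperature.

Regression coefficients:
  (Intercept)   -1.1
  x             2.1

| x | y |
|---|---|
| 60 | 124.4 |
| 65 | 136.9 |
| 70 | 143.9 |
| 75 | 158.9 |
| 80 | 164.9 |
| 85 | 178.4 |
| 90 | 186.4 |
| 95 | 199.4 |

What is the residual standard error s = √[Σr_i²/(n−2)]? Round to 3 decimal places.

x=60: ŷ = -1.1 + 2.1·60 = 124.9; r = 124.4 − 124.9 = -0.5
x=65: ŷ = -1.1 + 2.1·65 = 135.4; r = 136.9 − 135.4 = 1.5
x=70: ŷ = -1.1 + 2.1·70 = 145.9; r = 143.9 − 145.9 = -2
x=75: ŷ = -1.1 + 2.1·75 = 156.4; r = 158.9 − 156.4 = 2.5
x=80: ŷ = -1.1 + 2.1·80 = 166.9; r = 164.9 − 166.9 = -2
x=85: ŷ = -1.1 + 2.1·85 = 177.4; r = 178.4 − 177.4 = 1
x=90: ŷ = -1.1 + 2.1·90 = 187.9; r = 186.4 − 187.9 = -1.5
x=95: ŷ = -1.1 + 2.1·95 = 198.4; r = 199.4 − 198.4 = 1
SSE = 0.25 + 2.25 + 4 + 6.25 + 4 + 1 + 2.25 + 1 = 21
s = √(21/6) = √3.5 ≈ 1.871

s = 1.871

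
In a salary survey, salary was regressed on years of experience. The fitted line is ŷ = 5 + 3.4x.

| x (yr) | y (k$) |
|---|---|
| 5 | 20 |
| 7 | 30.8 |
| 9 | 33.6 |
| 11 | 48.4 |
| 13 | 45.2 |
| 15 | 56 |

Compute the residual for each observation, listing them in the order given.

-2, 2, -2, 6, -4, 0

x=5: ŷ = 5 + 3.4·5 = 22; e = 20 − 22 = -2
x=7: ŷ = 5 + 3.4·7 = 28.8; e = 30.8 − 28.8 = 2
x=9: ŷ = 5 + 3.4·9 = 35.6; e = 33.6 − 35.6 = -2
x=11: ŷ = 5 + 3.4·11 = 42.4; e = 48.4 − 42.4 = 6
x=13: ŷ = 5 + 3.4·13 = 49.2; e = 45.2 − 49.2 = -4
x=15: ŷ = 5 + 3.4·15 = 56; e = 56 − 56 = 0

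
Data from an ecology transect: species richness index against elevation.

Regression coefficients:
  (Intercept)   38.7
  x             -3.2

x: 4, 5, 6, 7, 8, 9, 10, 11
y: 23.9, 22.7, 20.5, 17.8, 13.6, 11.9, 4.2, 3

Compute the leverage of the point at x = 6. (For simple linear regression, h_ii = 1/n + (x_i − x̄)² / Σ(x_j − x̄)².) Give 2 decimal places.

h = 0.18

x̄ = (4 + 5 + 6 + 7 + 8 + 9 + 10 + 11)/8 = 7.5
Σ(x − x̄)² = 12.25 + 6.25 + 2.25 + 0.25 + 0.25 + 2.25 + 6.25 + 12.25 = 42
h = 1/8 + (-1.5)²/42 = 0.125 + 0.0535714 = 0.18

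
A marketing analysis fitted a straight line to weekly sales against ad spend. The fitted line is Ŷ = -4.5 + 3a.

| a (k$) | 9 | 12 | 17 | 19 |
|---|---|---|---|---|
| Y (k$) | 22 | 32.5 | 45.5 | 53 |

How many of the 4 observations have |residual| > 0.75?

a=9: Ŷ = -4.5 + 3·9 = 22.5; r = 22 − 22.5 = -0.5
a=12: Ŷ = -4.5 + 3·12 = 31.5; r = 32.5 − 31.5 = 1
a=17: Ŷ = -4.5 + 3·17 = 46.5; r = 45.5 − 46.5 = -1
a=19: Ŷ = -4.5 + 3·19 = 52.5; r = 53 − 52.5 = 0.5
|r| > 0.75: a=12 (|r|=1), a=17 (|r|=1) → 2

2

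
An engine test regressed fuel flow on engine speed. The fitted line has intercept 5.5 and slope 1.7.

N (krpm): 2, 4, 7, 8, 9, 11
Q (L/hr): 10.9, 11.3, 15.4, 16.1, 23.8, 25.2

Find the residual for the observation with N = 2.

e = 2

Q̂ = 5.5 + 1.7·2 = 8.9
e = 10.9 − 8.9 = 2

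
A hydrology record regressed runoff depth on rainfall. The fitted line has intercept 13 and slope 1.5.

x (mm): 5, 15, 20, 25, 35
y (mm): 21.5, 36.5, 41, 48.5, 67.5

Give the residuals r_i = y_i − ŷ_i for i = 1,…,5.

1, 1, -2, -2, 2

x=5: ŷ = 13 + 1.5·5 = 20.5; r = 21.5 − 20.5 = 1
x=15: ŷ = 13 + 1.5·15 = 35.5; r = 36.5 − 35.5 = 1
x=20: ŷ = 13 + 1.5·20 = 43; r = 41 − 43 = -2
x=25: ŷ = 13 + 1.5·25 = 50.5; r = 48.5 − 50.5 = -2
x=35: ŷ = 13 + 1.5·35 = 65.5; r = 67.5 − 65.5 = 2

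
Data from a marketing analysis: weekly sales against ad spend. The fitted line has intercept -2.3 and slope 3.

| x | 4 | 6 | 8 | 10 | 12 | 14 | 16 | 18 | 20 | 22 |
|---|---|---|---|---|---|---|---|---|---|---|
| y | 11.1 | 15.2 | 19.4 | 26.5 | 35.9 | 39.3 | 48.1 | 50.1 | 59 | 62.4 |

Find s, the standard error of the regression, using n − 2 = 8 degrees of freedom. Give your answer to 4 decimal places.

x=4: ŷ = -2.3 + 3·4 = 9.7; r = 11.1 − 9.7 = 1.4
x=6: ŷ = -2.3 + 3·6 = 15.7; r = 15.2 − 15.7 = -0.5
x=8: ŷ = -2.3 + 3·8 = 21.7; r = 19.4 − 21.7 = -2.3
x=10: ŷ = -2.3 + 3·10 = 27.7; r = 26.5 − 27.7 = -1.2
x=12: ŷ = -2.3 + 3·12 = 33.7; r = 35.9 − 33.7 = 2.2
x=14: ŷ = -2.3 + 3·14 = 39.7; r = 39.3 − 39.7 = -0.4
x=16: ŷ = -2.3 + 3·16 = 45.7; r = 48.1 − 45.7 = 2.4
x=18: ŷ = -2.3 + 3·18 = 51.7; r = 50.1 − 51.7 = -1.6
x=20: ŷ = -2.3 + 3·20 = 57.7; r = 59 − 57.7 = 1.3
x=22: ŷ = -2.3 + 3·22 = 63.7; r = 62.4 − 63.7 = -1.3
SSE = 1.96 + 0.25 + 5.29 + 1.44 + 4.84 + 0.16 + 5.76 + 2.56 + 1.69 + 1.69 = 25.64
s = √(25.64/8) = √3.205 ≈ 1.7903

s = 1.7903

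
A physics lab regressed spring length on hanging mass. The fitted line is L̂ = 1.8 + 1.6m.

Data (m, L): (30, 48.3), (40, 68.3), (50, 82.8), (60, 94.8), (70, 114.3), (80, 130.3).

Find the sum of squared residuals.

m=30: L̂ = 1.8 + 1.6·30 = 49.8; e = 48.3 − 49.8 = -1.5
m=40: L̂ = 1.8 + 1.6·40 = 65.8; e = 68.3 − 65.8 = 2.5
m=50: L̂ = 1.8 + 1.6·50 = 81.8; e = 82.8 − 81.8 = 1
m=60: L̂ = 1.8 + 1.6·60 = 97.8; e = 94.8 − 97.8 = -3
m=70: L̂ = 1.8 + 1.6·70 = 113.8; e = 114.3 − 113.8 = 0.5
m=80: L̂ = 1.8 + 1.6·80 = 129.8; e = 130.3 − 129.8 = 0.5
SSE = 2.25 + 6.25 + 1 + 9 + 0.25 + 0.25 = 19

SSE = 19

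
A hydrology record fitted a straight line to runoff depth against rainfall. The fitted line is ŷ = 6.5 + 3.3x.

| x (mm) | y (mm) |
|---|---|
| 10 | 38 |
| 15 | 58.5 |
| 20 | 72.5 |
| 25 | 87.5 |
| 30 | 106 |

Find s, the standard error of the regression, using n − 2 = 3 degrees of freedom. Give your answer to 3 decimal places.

x=10: ŷ = 6.5 + 3.3·10 = 39.5; r = 38 − 39.5 = -1.5
x=15: ŷ = 6.5 + 3.3·15 = 56; r = 58.5 − 56 = 2.5
x=20: ŷ = 6.5 + 3.3·20 = 72.5; r = 72.5 − 72.5 = 0
x=25: ŷ = 6.5 + 3.3·25 = 89; r = 87.5 − 89 = -1.5
x=30: ŷ = 6.5 + 3.3·30 = 105.5; r = 106 − 105.5 = 0.5
SSE = 2.25 + 6.25 + 0 + 2.25 + 0.25 = 11
s = √(11/3) = √3.66667 ≈ 1.915

s = 1.915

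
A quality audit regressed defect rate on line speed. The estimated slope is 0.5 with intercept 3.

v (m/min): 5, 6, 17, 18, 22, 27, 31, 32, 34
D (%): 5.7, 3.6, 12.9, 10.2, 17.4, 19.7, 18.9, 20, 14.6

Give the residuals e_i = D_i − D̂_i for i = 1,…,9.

0.2, -2.4, 1.4, -1.8, 3.4, 3.2, 0.4, 1, -5.4

v=5: D̂ = 3 + 0.5·5 = 5.5; e = 5.7 − 5.5 = 0.2
v=6: D̂ = 3 + 0.5·6 = 6; e = 3.6 − 6 = -2.4
v=17: D̂ = 3 + 0.5·17 = 11.5; e = 12.9 − 11.5 = 1.4
v=18: D̂ = 3 + 0.5·18 = 12; e = 10.2 − 12 = -1.8
v=22: D̂ = 3 + 0.5·22 = 14; e = 17.4 − 14 = 3.4
v=27: D̂ = 3 + 0.5·27 = 16.5; e = 19.7 − 16.5 = 3.2
v=31: D̂ = 3 + 0.5·31 = 18.5; e = 18.9 − 18.5 = 0.4
v=32: D̂ = 3 + 0.5·32 = 19; e = 20 − 19 = 1
v=34: D̂ = 3 + 0.5·34 = 20; e = 14.6 − 20 = -5.4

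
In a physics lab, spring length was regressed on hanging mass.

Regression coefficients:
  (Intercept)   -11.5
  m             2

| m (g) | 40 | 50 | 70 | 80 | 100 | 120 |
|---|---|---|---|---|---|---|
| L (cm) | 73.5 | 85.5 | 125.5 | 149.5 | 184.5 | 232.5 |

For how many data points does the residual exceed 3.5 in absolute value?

m=40: ŷ = -11.5 + 2·40 = 68.5; e = 73.5 − 68.5 = 5
m=50: ŷ = -11.5 + 2·50 = 88.5; e = 85.5 − 88.5 = -3
m=70: ŷ = -11.5 + 2·70 = 128.5; e = 125.5 − 128.5 = -3
m=80: ŷ = -11.5 + 2·80 = 148.5; e = 149.5 − 148.5 = 1
m=100: ŷ = -11.5 + 2·100 = 188.5; e = 184.5 − 188.5 = -4
m=120: ŷ = -11.5 + 2·120 = 228.5; e = 232.5 − 228.5 = 4
|e| > 3.5: m=40 (|e|=5), m=100 (|e|=4), m=120 (|e|=4) → 3

3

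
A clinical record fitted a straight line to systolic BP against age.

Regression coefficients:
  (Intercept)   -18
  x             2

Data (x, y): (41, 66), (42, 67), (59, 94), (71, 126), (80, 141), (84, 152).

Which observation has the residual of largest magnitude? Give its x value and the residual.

x = 59, e = -6

x=41: ŷ = -18 + 2·41 = 64; e = 66 − 64 = 2
x=42: ŷ = -18 + 2·42 = 66; e = 67 − 66 = 1
x=59: ŷ = -18 + 2·59 = 100; e = 94 − 100 = -6
x=71: ŷ = -18 + 2·71 = 124; e = 126 − 124 = 2
x=80: ŷ = -18 + 2·80 = 142; e = 141 − 142 = -1
x=84: ŷ = -18 + 2·84 = 150; e = 152 − 150 = 2
Largest |e| is 6 at x = 59, residual -6.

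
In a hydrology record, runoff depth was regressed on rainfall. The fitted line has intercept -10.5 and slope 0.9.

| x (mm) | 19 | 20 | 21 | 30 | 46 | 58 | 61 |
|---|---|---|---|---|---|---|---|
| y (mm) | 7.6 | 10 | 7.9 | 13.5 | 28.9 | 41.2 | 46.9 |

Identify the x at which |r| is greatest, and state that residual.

x=19: ŷ = -10.5 + 0.9·19 = 6.6; r = 7.6 − 6.6 = 1
x=20: ŷ = -10.5 + 0.9·20 = 7.5; r = 10 − 7.5 = 2.5
x=21: ŷ = -10.5 + 0.9·21 = 8.4; r = 7.9 − 8.4 = -0.5
x=30: ŷ = -10.5 + 0.9·30 = 16.5; r = 13.5 − 16.5 = -3
x=46: ŷ = -10.5 + 0.9·46 = 30.9; r = 28.9 − 30.9 = -2
x=58: ŷ = -10.5 + 0.9·58 = 41.7; r = 41.2 − 41.7 = -0.5
x=61: ŷ = -10.5 + 0.9·61 = 44.4; r = 46.9 − 44.4 = 2.5
Largest |r| is 3 at x = 30, residual -3.

x = 30, r = -3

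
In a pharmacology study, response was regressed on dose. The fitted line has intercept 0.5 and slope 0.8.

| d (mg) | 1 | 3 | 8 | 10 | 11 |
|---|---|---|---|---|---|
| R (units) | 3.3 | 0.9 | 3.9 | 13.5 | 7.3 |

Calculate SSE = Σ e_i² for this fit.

SSE = 46

d=1: R̂ = 0.5 + 0.8·1 = 1.3; e = 3.3 − 1.3 = 2
d=3: R̂ = 0.5 + 0.8·3 = 2.9; e = 0.9 − 2.9 = -2
d=8: R̂ = 0.5 + 0.8·8 = 6.9; e = 3.9 − 6.9 = -3
d=10: R̂ = 0.5 + 0.8·10 = 8.5; e = 13.5 − 8.5 = 5
d=11: R̂ = 0.5 + 0.8·11 = 9.3; e = 7.3 − 9.3 = -2
SSE = 4 + 4 + 9 + 25 + 4 = 46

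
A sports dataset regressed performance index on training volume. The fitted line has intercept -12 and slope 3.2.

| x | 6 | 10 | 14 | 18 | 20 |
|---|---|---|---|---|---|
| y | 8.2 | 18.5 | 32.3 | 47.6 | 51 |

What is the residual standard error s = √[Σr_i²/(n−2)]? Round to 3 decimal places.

s = 1.683

x=6: ŷ = -12 + 3.2·6 = 7.2; r = 8.2 − 7.2 = 1
x=10: ŷ = -12 + 3.2·10 = 20; r = 18.5 − 20 = -1.5
x=14: ŷ = -12 + 3.2·14 = 32.8; r = 32.3 − 32.8 = -0.5
x=18: ŷ = -12 + 3.2·18 = 45.6; r = 47.6 − 45.6 = 2
x=20: ŷ = -12 + 3.2·20 = 52; r = 51 − 52 = -1
SSE = 1 + 2.25 + 0.25 + 4 + 1 = 8.5
s = √(8.5/3) = √2.83333 ≈ 1.683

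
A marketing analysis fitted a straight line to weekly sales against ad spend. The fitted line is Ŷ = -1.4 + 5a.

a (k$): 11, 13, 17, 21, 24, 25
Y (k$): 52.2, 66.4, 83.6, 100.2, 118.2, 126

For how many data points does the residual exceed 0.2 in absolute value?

5

a=11: Ŷ = -1.4 + 5·11 = 53.6; r = 52.2 − 53.6 = -1.4
a=13: Ŷ = -1.4 + 5·13 = 63.6; r = 66.4 − 63.6 = 2.8
a=17: Ŷ = -1.4 + 5·17 = 83.6; r = 83.6 − 83.6 = 0
a=21: Ŷ = -1.4 + 5·21 = 103.6; r = 100.2 − 103.6 = -3.4
a=24: Ŷ = -1.4 + 5·24 = 118.6; r = 118.2 − 118.6 = -0.4
a=25: Ŷ = -1.4 + 5·25 = 123.6; r = 126 − 123.6 = 2.4
|r| > 0.2: a=11 (|r|=1.4), a=13 (|r|=2.8), a=21 (|r|=3.4), a=24 (|r|=0.4), a=25 (|r|=2.4) → 5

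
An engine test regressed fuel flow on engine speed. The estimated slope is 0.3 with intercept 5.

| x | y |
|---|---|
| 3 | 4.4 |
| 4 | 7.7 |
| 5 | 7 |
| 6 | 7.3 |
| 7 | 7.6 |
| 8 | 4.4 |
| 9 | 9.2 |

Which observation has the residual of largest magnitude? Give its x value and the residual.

x = 8, e = -3

x=3: ŷ = 5 + 0.3·3 = 5.9; e = 4.4 − 5.9 = -1.5
x=4: ŷ = 5 + 0.3·4 = 6.2; e = 7.7 − 6.2 = 1.5
x=5: ŷ = 5 + 0.3·5 = 6.5; e = 7 − 6.5 = 0.5
x=6: ŷ = 5 + 0.3·6 = 6.8; e = 7.3 − 6.8 = 0.5
x=7: ŷ = 5 + 0.3·7 = 7.1; e = 7.6 − 7.1 = 0.5
x=8: ŷ = 5 + 0.3·8 = 7.4; e = 4.4 − 7.4 = -3
x=9: ŷ = 5 + 0.3·9 = 7.7; e = 9.2 − 7.7 = 1.5
Largest |e| is 3 at x = 8, residual -3.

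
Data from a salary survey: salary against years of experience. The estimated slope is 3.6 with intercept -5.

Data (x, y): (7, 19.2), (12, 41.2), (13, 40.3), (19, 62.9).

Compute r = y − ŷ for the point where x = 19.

ŷ = -5 + 3.6·19 = 63.4
r = 62.9 − 63.4 = -0.5

r = -0.5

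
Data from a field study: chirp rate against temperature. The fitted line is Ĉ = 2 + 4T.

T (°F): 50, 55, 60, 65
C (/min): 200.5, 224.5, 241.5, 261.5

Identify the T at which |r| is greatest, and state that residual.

T = 55, r = 2.5

T=50: Ĉ = 2 + 4·50 = 202; r = 200.5 − 202 = -1.5
T=55: Ĉ = 2 + 4·55 = 222; r = 224.5 − 222 = 2.5
T=60: Ĉ = 2 + 4·60 = 242; r = 241.5 − 242 = -0.5
T=65: Ĉ = 2 + 4·65 = 262; r = 261.5 − 262 = -0.5
Largest |r| is 2.5 at T = 55, residual 2.5.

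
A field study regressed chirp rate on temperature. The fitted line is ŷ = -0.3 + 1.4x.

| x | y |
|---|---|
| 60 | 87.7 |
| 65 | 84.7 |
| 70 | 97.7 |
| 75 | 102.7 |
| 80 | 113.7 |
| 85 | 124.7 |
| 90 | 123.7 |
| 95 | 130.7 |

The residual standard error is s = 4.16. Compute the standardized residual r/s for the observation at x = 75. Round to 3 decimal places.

ŷ = -0.3 + 1.4·75 = 104.7
r = 102.7 − 104.7 = -2
r/s = -2 / 4.16 = -0.481

-0.481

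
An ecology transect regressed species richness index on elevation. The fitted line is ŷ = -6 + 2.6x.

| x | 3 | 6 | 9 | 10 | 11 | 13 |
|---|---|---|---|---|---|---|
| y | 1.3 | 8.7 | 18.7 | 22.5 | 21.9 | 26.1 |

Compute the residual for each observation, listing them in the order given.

x=3: ŷ = -6 + 2.6·3 = 1.8; e = 1.3 − 1.8 = -0.5
x=6: ŷ = -6 + 2.6·6 = 9.6; e = 8.7 − 9.6 = -0.9
x=9: ŷ = -6 + 2.6·9 = 17.4; e = 18.7 − 17.4 = 1.3
x=10: ŷ = -6 + 2.6·10 = 20; e = 22.5 − 20 = 2.5
x=11: ŷ = -6 + 2.6·11 = 22.6; e = 21.9 − 22.6 = -0.7
x=13: ŷ = -6 + 2.6·13 = 27.8; e = 26.1 − 27.8 = -1.7

-0.5, -0.9, 1.3, 2.5, -0.7, -1.7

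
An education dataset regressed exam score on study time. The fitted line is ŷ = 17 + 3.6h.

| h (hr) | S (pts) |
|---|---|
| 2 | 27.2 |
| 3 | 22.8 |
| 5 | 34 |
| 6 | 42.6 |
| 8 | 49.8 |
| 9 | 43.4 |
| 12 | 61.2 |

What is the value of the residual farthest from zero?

r = -6

h=2: ŷ = 17 + 3.6·2 = 24.2; r = 27.2 − 24.2 = 3
h=3: ŷ = 17 + 3.6·3 = 27.8; r = 22.8 − 27.8 = -5
h=5: ŷ = 17 + 3.6·5 = 35; r = 34 − 35 = -1
h=6: ŷ = 17 + 3.6·6 = 38.6; r = 42.6 − 38.6 = 4
h=8: ŷ = 17 + 3.6·8 = 45.8; r = 49.8 − 45.8 = 4
h=9: ŷ = 17 + 3.6·9 = 49.4; r = 43.4 − 49.4 = -6
h=12: ŷ = 17 + 3.6·12 = 60.2; r = 61.2 − 60.2 = 1
Largest |r| is 6 at h = 9, residual -6.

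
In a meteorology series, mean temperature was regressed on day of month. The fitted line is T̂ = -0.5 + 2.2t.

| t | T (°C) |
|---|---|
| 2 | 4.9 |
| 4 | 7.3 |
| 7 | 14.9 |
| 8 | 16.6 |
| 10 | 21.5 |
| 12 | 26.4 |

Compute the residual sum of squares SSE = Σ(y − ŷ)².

SSE = 2.5

t=2: T̂ = -0.5 + 2.2·2 = 3.9; r = 4.9 − 3.9 = 1
t=4: T̂ = -0.5 + 2.2·4 = 8.3; r = 7.3 − 8.3 = -1
t=7: T̂ = -0.5 + 2.2·7 = 14.9; r = 14.9 − 14.9 = 0
t=8: T̂ = -0.5 + 2.2·8 = 17.1; r = 16.6 − 17.1 = -0.5
t=10: T̂ = -0.5 + 2.2·10 = 21.5; r = 21.5 − 21.5 = 0
t=12: T̂ = -0.5 + 2.2·12 = 25.9; r = 26.4 − 25.9 = 0.5
SSE = 1 + 1 + 0 + 0.25 + 0 + 0.25 = 2.5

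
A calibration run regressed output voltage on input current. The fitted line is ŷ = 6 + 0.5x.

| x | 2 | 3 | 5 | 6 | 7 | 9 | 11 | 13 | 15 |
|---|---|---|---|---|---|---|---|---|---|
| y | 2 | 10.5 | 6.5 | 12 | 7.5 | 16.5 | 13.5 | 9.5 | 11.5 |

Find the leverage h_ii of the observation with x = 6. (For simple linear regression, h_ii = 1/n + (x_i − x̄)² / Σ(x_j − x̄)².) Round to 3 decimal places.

h = 0.134

x̄ = (2 + 3 + 5 + 6 + 7 + 9 + 11 + 13 + 15)/9 = 7.88889
Σ(x − x̄)² = 34.679 + 23.9012 + 8.34568 + 3.5679 + 0.790123 + 1.23457 + 9.67901 + 26.1235 + 50.5679 = 158.889
h = 1/9 + (-1.88889)²/158.889 = 0.111111 + 0.0224553 = 0.134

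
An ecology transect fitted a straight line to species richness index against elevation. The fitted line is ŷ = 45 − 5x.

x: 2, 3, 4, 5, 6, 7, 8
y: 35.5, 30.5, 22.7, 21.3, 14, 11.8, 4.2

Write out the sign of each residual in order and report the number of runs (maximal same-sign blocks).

6 runs

x=2: ŷ = 45 − 5·2 = 35; r = 35.5 − 35 = 0.5
x=3: ŷ = 45 − 5·3 = 30; r = 30.5 − 30 = 0.5
x=4: ŷ = 45 − 5·4 = 25; r = 22.7 − 25 = -2.3
x=5: ŷ = 45 − 5·5 = 20; r = 21.3 − 20 = 1.3
x=6: ŷ = 45 − 5·6 = 15; r = 14 − 15 = -1
x=7: ŷ = 45 − 5·7 = 10; r = 11.8 − 10 = 1.8
x=8: ŷ = 45 − 5·8 = 5; r = 4.2 − 5 = -0.8
Signs: + + − + − + −
Runs: +×2, −×1, +×1, −×1, +×1, −×1 → 6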